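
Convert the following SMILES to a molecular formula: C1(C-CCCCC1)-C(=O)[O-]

Heavy atoms from the SMILES: 8 C, 2 O.
Implicit hydrogens by atom environment:
  6 × C: 2 H each → 12
  1 × C: 1 H
  1 × C: no H
  1 × O: no H
  1 × O (charge -1): no H
  Total hydrogens = 13.
Net charge -1.
Molecular formula: C8H13O2-

C8H13O2-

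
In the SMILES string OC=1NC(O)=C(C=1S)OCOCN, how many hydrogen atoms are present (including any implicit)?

10

Hydrogens are implicit in SMILES; fill each atom to its normal valence:
  4 × C (aromatic): no H
  2 × C: 2 H each → 4
  2 × O: 1 H each → 2
  2 × O: no H
  1 × N: 2 H
  1 × N (aromatic): 1 H
  1 × S: 1 H
  Total hydrogens = 10.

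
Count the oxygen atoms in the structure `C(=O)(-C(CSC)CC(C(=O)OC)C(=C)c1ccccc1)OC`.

4

The symbol for oxygen appears 4 times in the SMILES.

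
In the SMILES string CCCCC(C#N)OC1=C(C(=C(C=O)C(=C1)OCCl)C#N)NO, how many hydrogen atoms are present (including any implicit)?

Hydrogens are implicit in SMILES; fill each atom to its normal valence:
  5 × C (aromatic): no H
  4 × C: 2 H each → 8
  3 × O: no H
  2 × C: 1 H each → 2
  2 × C: no H
  2 × N: no H
  1 × C: 3 H
  1 × C (aromatic): 1 H
  1 × Cl: no H
  1 × N: 1 H
  1 × O: 1 H
  Total hydrogens = 16.

16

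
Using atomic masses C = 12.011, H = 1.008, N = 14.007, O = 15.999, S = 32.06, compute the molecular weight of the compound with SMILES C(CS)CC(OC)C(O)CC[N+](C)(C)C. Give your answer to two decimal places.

236.39

Molecular formula: C11H26NO2S+.
M = 11×12.011 + 26×1.008 + 1×14.007 + 2×15.999 + 1×32.06 = 236.39 g/mol.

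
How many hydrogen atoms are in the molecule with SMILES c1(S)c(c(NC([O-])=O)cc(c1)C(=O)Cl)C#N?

4

Hydrogens are implicit in SMILES; fill each atom to its normal valence:
  4 × C (aromatic): no H
  3 × C: no H
  2 × C (aromatic): 1 H each → 2
  2 × O: no H
  1 × Cl: no H
  1 × N: 1 H
  1 × N: no H
  1 × O (charge -1): no H
  1 × S: 1 H
  Total hydrogens = 4.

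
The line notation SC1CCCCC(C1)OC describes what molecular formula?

Heavy atoms from the SMILES: 8 C, 1 O, 1 S.
Implicit hydrogens by atom environment:
  5 × C: 2 H each → 10
  2 × C: 1 H each → 2
  1 × C: 3 H
  1 × O: no H
  1 × S: 1 H
  Total hydrogens = 16.
Molecular formula: C8H16OS

C8H16OS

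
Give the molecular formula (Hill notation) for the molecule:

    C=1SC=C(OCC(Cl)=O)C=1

Heavy atoms from the SMILES: 6 C, 1 Cl, 2 O, 1 S.
Implicit hydrogens by atom environment:
  3 × C (aromatic): 1 H each → 3
  2 × O: no H
  1 × C: 2 H
  1 × C (aromatic): no H
  1 × C: no H
  1 × Cl: no H
  1 × S (aromatic): no H
  Total hydrogens = 5.
Molecular formula: C6H5ClO2S

C6H5ClO2S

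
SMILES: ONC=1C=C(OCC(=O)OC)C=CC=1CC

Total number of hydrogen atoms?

15

Hydrogens are implicit in SMILES; fill each atom to its normal valence:
  3 × C (aromatic): 1 H each → 3
  3 × C (aromatic): no H
  3 × O: no H
  2 × C: 3 H each → 6
  2 × C: 2 H each → 4
  1 × C: no H
  1 × N: 1 H
  1 × O: 1 H
  Total hydrogens = 15.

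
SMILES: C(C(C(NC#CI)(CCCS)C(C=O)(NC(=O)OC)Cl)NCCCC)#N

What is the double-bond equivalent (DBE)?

Molecular formula from the SMILES: C16H24ClIN4O3S.
DoU = (2C + 2 + N − H − X)/2 = (2·16 + 2 + 4 − 24 − 2)/2 = 12/2 = 6.
(Structurally: 0 ring(s) + 6 π bond(s) = 6.)

6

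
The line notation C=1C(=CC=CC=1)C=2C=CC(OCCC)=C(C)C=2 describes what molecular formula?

C16H18O

Heavy atoms from the SMILES: 16 C, 1 O.
Implicit hydrogens by atom environment:
  8 × C (aromatic): 1 H each → 8
  4 × C (aromatic): no H
  2 × C: 3 H each → 6
  2 × C: 2 H each → 4
  1 × O: no H
  Total hydrogens = 18.
Molecular formula: C16H18O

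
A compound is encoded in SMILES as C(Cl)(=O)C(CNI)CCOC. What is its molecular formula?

Heavy atoms from the SMILES: 6 C, 1 Cl, 1 I, 1 N, 2 O.
Implicit hydrogens by atom environment:
  3 × C: 2 H each → 6
  2 × O: no H
  1 × C: 3 H
  1 × C: 1 H
  1 × C: no H
  1 × Cl: no H
  1 × I: no H
  1 × N: 1 H
  Total hydrogens = 11.
Molecular formula: C6H11ClINO2

C6H11ClINO2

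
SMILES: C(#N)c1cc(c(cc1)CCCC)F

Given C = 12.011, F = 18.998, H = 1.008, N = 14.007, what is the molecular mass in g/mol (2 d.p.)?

177.22

Molecular formula: C11H12FN.
M = 11×12.011 + 1×18.998 + 12×1.008 + 1×14.007 = 177.22 g/mol.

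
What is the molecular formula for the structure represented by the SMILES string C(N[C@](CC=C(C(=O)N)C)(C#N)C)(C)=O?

C10H15N3O2

Heavy atoms from the SMILES: 10 C, 3 N, 2 O.
Implicit hydrogens by atom environment:
  5 × C: no H
  3 × C: 3 H each → 9
  2 × O: no H
  1 × C: 2 H
  1 × C: 1 H
  1 × N: 2 H
  1 × N: 1 H
  1 × N: no H
  Total hydrogens = 15.
Molecular formula: C10H15N3O2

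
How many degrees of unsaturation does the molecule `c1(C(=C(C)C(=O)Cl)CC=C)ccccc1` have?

Molecular formula from the SMILES: C13H13ClO.
DoU = (2C + 2 + N − H − X)/2 = (2·13 + 2 + 0 − 13 − 1)/2 = 14/2 = 7.
(Structurally: 1 ring(s) + 6 π bond(s) = 7.)

7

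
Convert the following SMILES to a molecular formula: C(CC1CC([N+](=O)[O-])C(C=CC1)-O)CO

Heavy atoms from the SMILES: 10 C, 1 N, 4 O.
Implicit hydrogens by atom environment:
  5 × C: 2 H each → 10
  5 × C: 1 H each → 5
  2 × O: 1 H each → 2
  1 × N (charge +1): no H
  1 × O: no H
  1 × O (charge -1): no H
  Total hydrogens = 17.
Molecular formula: C10H17NO4

C10H17NO4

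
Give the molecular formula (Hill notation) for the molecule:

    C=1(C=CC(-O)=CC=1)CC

Heavy atoms from the SMILES: 8 C, 1 O.
Implicit hydrogens by atom environment:
  4 × C (aromatic): 1 H each → 4
  2 × C (aromatic): no H
  1 × C: 3 H
  1 × C: 2 H
  1 × O: 1 H
  Total hydrogens = 10.
Molecular formula: C8H10O

C8H10O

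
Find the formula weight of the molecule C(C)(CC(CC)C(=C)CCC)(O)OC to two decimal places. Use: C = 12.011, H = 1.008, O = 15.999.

Molecular formula: C12H24O2.
M = 12×12.011 + 24×1.008 + 2×15.999 = 200.32 g/mol.

200.32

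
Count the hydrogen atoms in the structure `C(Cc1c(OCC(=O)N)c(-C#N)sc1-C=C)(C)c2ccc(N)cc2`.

Hydrogens are implicit in SMILES; fill each atom to its normal valence:
  6 × C (aromatic): no H
  4 × C (aromatic): 1 H each → 4
  3 × C: 2 H each → 6
  2 × C: 1 H each → 2
  2 × C: no H
  2 × N: 2 H each → 4
  2 × O: no H
  1 × C: 3 H
  1 × N: no H
  1 × S (aromatic): no H
  Total hydrogens = 19.

19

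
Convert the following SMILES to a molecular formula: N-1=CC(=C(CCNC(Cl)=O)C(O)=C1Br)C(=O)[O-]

C9H7BrClN2O4-

Heavy atoms from the SMILES: 1 Br, 9 C, 1 Cl, 2 N, 4 O.
Implicit hydrogens by atom environment:
  4 × C (aromatic): no H
  2 × C: 2 H each → 4
  2 × C: no H
  2 × O: no H
  1 × Br: no H
  1 × C (aromatic): 1 H
  1 × Cl: no H
  1 × N: 1 H
  1 × N (aromatic): no H
  1 × O: 1 H
  1 × O (charge -1): no H
  Total hydrogens = 7.
Net charge -1.
Molecular formula: C9H7BrClN2O4-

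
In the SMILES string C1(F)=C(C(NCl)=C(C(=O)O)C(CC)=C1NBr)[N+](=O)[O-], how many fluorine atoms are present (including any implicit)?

1

The symbol for fluorine appears 1 time in the SMILES.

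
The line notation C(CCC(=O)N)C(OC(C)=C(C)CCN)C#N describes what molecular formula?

C12H21N3O2

Heavy atoms from the SMILES: 12 C, 3 N, 2 O.
Implicit hydrogens by atom environment:
  5 × C: 2 H each → 10
  4 × C: no H
  2 × C: 3 H each → 6
  2 × N: 2 H each → 4
  2 × O: no H
  1 × C: 1 H
  1 × N: no H
  Total hydrogens = 21.
Molecular formula: C12H21N3O2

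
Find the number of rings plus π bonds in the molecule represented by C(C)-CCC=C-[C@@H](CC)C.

Molecular formula from the SMILES: C10H20.
DoU = (2C + 2 + N − H − X)/2 = (2·10 + 2 + 0 − 20 − 0)/2 = 2/2 = 1.
(Structurally: 0 ring(s) + 1 π bond(s) = 1.)

1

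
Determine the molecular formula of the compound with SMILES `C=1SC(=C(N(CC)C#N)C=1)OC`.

C8H10N2OS

Heavy atoms from the SMILES: 8 C, 2 N, 1 O, 1 S.
Implicit hydrogens by atom environment:
  2 × C: 3 H each → 6
  2 × C (aromatic): 1 H each → 2
  2 × C (aromatic): no H
  2 × N: no H
  1 × C: 2 H
  1 × C: no H
  1 × O: no H
  1 × S (aromatic): no H
  Total hydrogens = 10.
Molecular formula: C8H10N2OS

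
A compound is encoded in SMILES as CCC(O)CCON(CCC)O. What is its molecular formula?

C8H19NO3

Heavy atoms from the SMILES: 8 C, 1 N, 3 O.
Implicit hydrogens by atom environment:
  5 × C: 2 H each → 10
  2 × C: 3 H each → 6
  2 × O: 1 H each → 2
  1 × C: 1 H
  1 × N: no H
  1 × O: no H
  Total hydrogens = 19.
Molecular formula: C8H19NO3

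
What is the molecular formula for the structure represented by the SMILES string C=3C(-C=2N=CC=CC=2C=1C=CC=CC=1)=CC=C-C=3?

Heavy atoms from the SMILES: 17 C, 1 N.
Implicit hydrogens by atom environment:
  13 × C (aromatic): 1 H each → 13
  4 × C (aromatic): no H
  1 × N (aromatic): no H
  Total hydrogens = 13.
Molecular formula: C17H13N

C17H13N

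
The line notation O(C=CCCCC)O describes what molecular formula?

Heavy atoms from the SMILES: 6 C, 2 O.
Implicit hydrogens by atom environment:
  3 × C: 2 H each → 6
  2 × C: 1 H each → 2
  1 × C: 3 H
  1 × O: 1 H
  1 × O: no H
  Total hydrogens = 12.
Molecular formula: C6H12O2

C6H12O2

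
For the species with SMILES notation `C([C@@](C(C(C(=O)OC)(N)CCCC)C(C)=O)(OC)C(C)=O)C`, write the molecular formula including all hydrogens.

C16H29NO5

Heavy atoms from the SMILES: 16 C, 1 N, 5 O.
Implicit hydrogens by atom environment:
  6 × C: 3 H each → 18
  5 × C: no H
  5 × O: no H
  4 × C: 2 H each → 8
  1 × C: 1 H
  1 × N: 2 H
  Total hydrogens = 29.
Molecular formula: C16H29NO5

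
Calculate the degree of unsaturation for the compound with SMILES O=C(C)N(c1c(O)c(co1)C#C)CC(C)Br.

6

Molecular formula from the SMILES: C11H12BrNO3.
DoU = (2C + 2 + N − H − X)/2 = (2·11 + 2 + 1 − 12 − 1)/2 = 12/2 = 6.
(Structurally: 1 ring(s) + 5 π bond(s) = 6.)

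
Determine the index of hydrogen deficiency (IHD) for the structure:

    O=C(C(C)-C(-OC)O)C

1

Molecular formula from the SMILES: C6H12O3.
DoU = (2C + 2 + N − H − X)/2 = (2·6 + 2 + 0 − 12 − 0)/2 = 2/2 = 1.
(Structurally: 0 ring(s) + 1 π bond(s) = 1.)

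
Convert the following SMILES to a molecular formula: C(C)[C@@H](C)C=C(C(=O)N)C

Heavy atoms from the SMILES: 8 C, 1 N, 1 O.
Implicit hydrogens by atom environment:
  3 × C: 3 H each → 9
  2 × C: 1 H each → 2
  2 × C: no H
  1 × C: 2 H
  1 × N: 2 H
  1 × O: no H
  Total hydrogens = 15.
Molecular formula: C8H15NO

C8H15NO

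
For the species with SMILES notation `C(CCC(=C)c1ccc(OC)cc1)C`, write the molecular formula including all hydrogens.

C13H18O

Heavy atoms from the SMILES: 13 C, 1 O.
Implicit hydrogens by atom environment:
  4 × C: 2 H each → 8
  4 × C (aromatic): 1 H each → 4
  2 × C: 3 H each → 6
  2 × C (aromatic): no H
  1 × C: no H
  1 × O: no H
  Total hydrogens = 18.
Molecular formula: C13H18O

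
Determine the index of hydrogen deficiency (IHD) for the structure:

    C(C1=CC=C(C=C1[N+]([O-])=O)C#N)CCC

Molecular formula from the SMILES: C11H12N2O2.
DoU = (2C + 2 + N − H − X)/2 = (2·11 + 2 + 2 − 12 − 0)/2 = 14/2 = 7.
(Structurally: 1 ring(s) + 6 π bond(s) = 7.)

7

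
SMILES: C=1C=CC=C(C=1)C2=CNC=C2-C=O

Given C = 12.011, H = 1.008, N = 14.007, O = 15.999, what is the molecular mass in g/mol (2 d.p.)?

171.20

Molecular formula: C11H9NO.
M = 11×12.011 + 9×1.008 + 1×14.007 + 1×15.999 = 171.20 g/mol.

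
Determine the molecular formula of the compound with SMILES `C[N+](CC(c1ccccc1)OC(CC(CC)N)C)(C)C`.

Heavy atoms from the SMILES: 17 C, 2 N, 1 O.
Implicit hydrogens by atom environment:
  5 × C: 3 H each → 15
  5 × C (aromatic): 1 H each → 5
  3 × C: 2 H each → 6
  3 × C: 1 H each → 3
  1 × C (aromatic): no H
  1 × N: 2 H
  1 × N (charge +1): no H
  1 × O: no H
  Total hydrogens = 31.
Net charge +1.
Molecular formula: C17H31N2O+

C17H31N2O+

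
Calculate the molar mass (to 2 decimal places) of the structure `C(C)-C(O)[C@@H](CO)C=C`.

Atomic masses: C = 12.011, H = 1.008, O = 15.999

130.19

Molecular formula: C7H14O2.
M = 7×12.011 + 14×1.008 + 2×15.999 = 130.19 g/mol.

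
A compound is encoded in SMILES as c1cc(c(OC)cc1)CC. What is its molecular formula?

C9H12O

Heavy atoms from the SMILES: 9 C, 1 O.
Implicit hydrogens by atom environment:
  4 × C (aromatic): 1 H each → 4
  2 × C: 3 H each → 6
  2 × C (aromatic): no H
  1 × C: 2 H
  1 × O: no H
  Total hydrogens = 12.
Molecular formula: C9H12O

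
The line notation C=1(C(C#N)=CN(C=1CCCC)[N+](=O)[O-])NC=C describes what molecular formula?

C11H14N4O2

Heavy atoms from the SMILES: 11 C, 4 N, 2 O.
Implicit hydrogens by atom environment:
  4 × C: 2 H each → 8
  3 × C (aromatic): no H
  1 × C: 3 H
  1 × C (aromatic): 1 H
  1 × C: 1 H
  1 × C: no H
  1 × N: 1 H
  1 × N (aromatic): no H
  1 × N (charge +1): no H
  1 × N: no H
  1 × O: no H
  1 × O (charge -1): no H
  Total hydrogens = 14.
Molecular formula: C11H14N4O2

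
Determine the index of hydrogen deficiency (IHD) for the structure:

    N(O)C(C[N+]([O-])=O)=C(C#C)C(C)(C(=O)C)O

Molecular formula from the SMILES: C9H12N2O5.
DoU = (2C + 2 + N − H − X)/2 = (2·9 + 2 + 2 − 12 − 0)/2 = 10/2 = 5.
(Structurally: 0 ring(s) + 5 π bond(s) = 5.)

5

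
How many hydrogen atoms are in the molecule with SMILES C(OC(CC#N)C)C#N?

8

Hydrogens are implicit in SMILES; fill each atom to its normal valence:
  2 × C: 2 H each → 4
  2 × C: no H
  2 × N: no H
  1 × C: 3 H
  1 × C: 1 H
  1 × O: no H
  Total hydrogens = 8.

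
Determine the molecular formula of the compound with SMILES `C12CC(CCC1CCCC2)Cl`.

Heavy atoms from the SMILES: 10 C, 1 Cl.
Implicit hydrogens by atom environment:
  7 × C: 2 H each → 14
  3 × C: 1 H each → 3
  1 × Cl: no H
  Total hydrogens = 17.
Molecular formula: C10H17Cl

C10H17Cl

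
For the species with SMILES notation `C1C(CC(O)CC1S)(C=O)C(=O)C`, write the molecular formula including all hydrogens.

Heavy atoms from the SMILES: 9 C, 3 O, 1 S.
Implicit hydrogens by atom environment:
  3 × C: 2 H each → 6
  3 × C: 1 H each → 3
  2 × C: no H
  2 × O: no H
  1 × C: 3 H
  1 × O: 1 H
  1 × S: 1 H
  Total hydrogens = 14.
Molecular formula: C9H14O3S

C9H14O3S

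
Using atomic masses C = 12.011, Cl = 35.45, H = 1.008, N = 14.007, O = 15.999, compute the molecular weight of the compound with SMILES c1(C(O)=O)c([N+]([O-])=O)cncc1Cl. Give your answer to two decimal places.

202.55

Molecular formula: C6H3ClN2O4.
M = 6×12.011 + 1×35.45 + 3×1.008 + 2×14.007 + 4×15.999 = 202.55 g/mol.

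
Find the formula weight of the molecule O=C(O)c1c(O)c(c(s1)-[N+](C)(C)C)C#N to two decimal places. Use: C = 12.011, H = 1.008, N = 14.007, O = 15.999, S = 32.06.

Molecular formula: C9H11N2O3S+.
M = 9×12.011 + 11×1.008 + 2×14.007 + 3×15.999 + 1×32.06 = 227.26 g/mol.

227.26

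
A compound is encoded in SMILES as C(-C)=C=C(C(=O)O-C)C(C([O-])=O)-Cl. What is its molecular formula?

Heavy atoms from the SMILES: 8 C, 1 Cl, 4 O.
Implicit hydrogens by atom environment:
  4 × C: no H
  3 × O: no H
  2 × C: 3 H each → 6
  2 × C: 1 H each → 2
  1 × Cl: no H
  1 × O (charge -1): no H
  Total hydrogens = 8.
Net charge -1.
Molecular formula: C8H8ClO4-

C8H8ClO4-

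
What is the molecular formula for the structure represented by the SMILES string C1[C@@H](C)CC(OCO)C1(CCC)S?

C10H20O2S

Heavy atoms from the SMILES: 10 C, 2 O, 1 S.
Implicit hydrogens by atom environment:
  5 × C: 2 H each → 10
  2 × C: 3 H each → 6
  2 × C: 1 H each → 2
  1 × C: no H
  1 × O: 1 H
  1 × O: no H
  1 × S: 1 H
  Total hydrogens = 20.
Molecular formula: C10H20O2S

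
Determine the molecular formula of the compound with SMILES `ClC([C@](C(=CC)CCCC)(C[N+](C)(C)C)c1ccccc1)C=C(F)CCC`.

C24H38ClFN+

Heavy atoms from the SMILES: 24 C, 1 Cl, 1 F, 1 N.
Implicit hydrogens by atom environment:
  6 × C: 3 H each → 18
  6 × C: 2 H each → 12
  5 × C (aromatic): 1 H each → 5
  3 × C: 1 H each → 3
  3 × C: no H
  1 × C (aromatic): no H
  1 × Cl: no H
  1 × F: no H
  1 × N (charge +1): no H
  Total hydrogens = 38.
Net charge +1.
Molecular formula: C24H38ClFN+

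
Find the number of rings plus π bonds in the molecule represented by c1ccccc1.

4

Molecular formula from the SMILES: C6H6.
DoU = (2C + 2 + N − H − X)/2 = (2·6 + 2 + 0 − 6 − 0)/2 = 8/2 = 4.
(Structurally: 1 ring(s) + 3 π bond(s) = 4.)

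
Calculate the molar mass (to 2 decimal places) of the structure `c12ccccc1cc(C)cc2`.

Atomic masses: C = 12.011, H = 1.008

Molecular formula: C11H10.
M = 11×12.011 + 10×1.008 = 142.20 g/mol.

142.20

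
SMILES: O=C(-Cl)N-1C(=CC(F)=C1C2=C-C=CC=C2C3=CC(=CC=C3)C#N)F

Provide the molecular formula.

Heavy atoms from the SMILES: 18 C, 1 Cl, 2 F, 2 N, 1 O.
Implicit hydrogens by atom environment:
  9 × C (aromatic): 1 H each → 9
  7 × C (aromatic): no H
  2 × C: no H
  2 × F: no H
  1 × Cl: no H
  1 × N (aromatic): no H
  1 × N: no H
  1 × O: no H
  Total hydrogens = 9.
Molecular formula: C18H9ClF2N2O

C18H9ClF2N2O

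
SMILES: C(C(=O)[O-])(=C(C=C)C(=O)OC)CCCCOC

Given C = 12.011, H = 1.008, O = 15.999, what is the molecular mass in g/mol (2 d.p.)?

241.26

Molecular formula: C12H17O5-.
M = 12×12.011 + 17×1.008 + 5×15.999 = 241.26 g/mol.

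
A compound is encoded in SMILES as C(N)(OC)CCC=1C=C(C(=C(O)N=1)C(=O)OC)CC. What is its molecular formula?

C13H20N2O4

Heavy atoms from the SMILES: 13 C, 2 N, 4 O.
Implicit hydrogens by atom environment:
  4 × C (aromatic): no H
  3 × C: 3 H each → 9
  3 × C: 2 H each → 6
  3 × O: no H
  1 × C (aromatic): 1 H
  1 × C: 1 H
  1 × C: no H
  1 × N: 2 H
  1 × N (aromatic): no H
  1 × O: 1 H
  Total hydrogens = 20.
Molecular formula: C13H20N2O4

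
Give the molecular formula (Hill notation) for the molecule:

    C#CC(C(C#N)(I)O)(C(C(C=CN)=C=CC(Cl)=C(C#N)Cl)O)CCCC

C18H18Cl2IN3O2

Heavy atoms from the SMILES: 18 C, 2 Cl, 1 I, 3 N, 2 O.
Implicit hydrogens by atom environment:
  9 × C: no H
  5 × C: 1 H each → 5
  3 × C: 2 H each → 6
  2 × Cl: no H
  2 × N: no H
  2 × O: 1 H each → 2
  1 × C: 3 H
  1 × I: no H
  1 × N: 2 H
  Total hydrogens = 18.
Molecular formula: C18H18Cl2IN3O2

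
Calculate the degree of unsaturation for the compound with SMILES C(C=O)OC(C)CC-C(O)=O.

2

Molecular formula from the SMILES: C7H12O4.
DoU = (2C + 2 + N − H − X)/2 = (2·7 + 2 + 0 − 12 − 0)/2 = 4/2 = 2.
(Structurally: 0 ring(s) + 2 π bond(s) = 2.)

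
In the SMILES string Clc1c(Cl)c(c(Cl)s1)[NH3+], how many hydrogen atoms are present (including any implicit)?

Hydrogens are implicit in SMILES; fill each atom to its normal valence:
  4 × C (aromatic): no H
  3 × Cl: no H
  1 × N (charge +1): 3 H
  1 × S (aromatic): no H
  Total hydrogens = 3.

3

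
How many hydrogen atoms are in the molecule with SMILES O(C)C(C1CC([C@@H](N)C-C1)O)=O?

Hydrogens are implicit in SMILES; fill each atom to its normal valence:
  3 × C: 2 H each → 6
  3 × C: 1 H each → 3
  2 × O: no H
  1 × C: 3 H
  1 × C: no H
  1 × N: 2 H
  1 × O: 1 H
  Total hydrogens = 15.

15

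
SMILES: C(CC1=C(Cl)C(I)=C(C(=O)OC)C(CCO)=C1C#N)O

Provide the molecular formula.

Heavy atoms from the SMILES: 13 C, 1 Cl, 1 I, 1 N, 4 O.
Implicit hydrogens by atom environment:
  6 × C (aromatic): no H
  4 × C: 2 H each → 8
  2 × C: no H
  2 × O: 1 H each → 2
  2 × O: no H
  1 × C: 3 H
  1 × Cl: no H
  1 × I: no H
  1 × N: no H
  Total hydrogens = 13.
Molecular formula: C13H13ClINO4

C13H13ClINO4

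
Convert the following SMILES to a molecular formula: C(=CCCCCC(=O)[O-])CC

Heavy atoms from the SMILES: 9 C, 2 O.
Implicit hydrogens by atom environment:
  5 × C: 2 H each → 10
  2 × C: 1 H each → 2
  1 × C: 3 H
  1 × C: no H
  1 × O: no H
  1 × O (charge -1): no H
  Total hydrogens = 15.
Net charge -1.
Molecular formula: C9H15O2-

C9H15O2-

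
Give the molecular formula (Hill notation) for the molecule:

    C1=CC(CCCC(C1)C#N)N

Heavy atoms from the SMILES: 9 C, 2 N.
Implicit hydrogens by atom environment:
  4 × C: 2 H each → 8
  4 × C: 1 H each → 4
  1 × C: no H
  1 × N: 2 H
  1 × N: no H
  Total hydrogens = 14.
Molecular formula: C9H14N2

C9H14N2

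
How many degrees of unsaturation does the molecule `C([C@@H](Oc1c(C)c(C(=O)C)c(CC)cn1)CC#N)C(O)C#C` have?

9

Molecular formula from the SMILES: C17H20N2O3.
DoU = (2C + 2 + N − H − X)/2 = (2·17 + 2 + 2 − 20 − 0)/2 = 18/2 = 9.
(Structurally: 1 ring(s) + 8 π bond(s) = 9.)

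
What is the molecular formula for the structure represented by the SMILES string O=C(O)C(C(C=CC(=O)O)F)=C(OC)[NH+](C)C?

Heavy atoms from the SMILES: 10 C, 1 F, 1 N, 5 O.
Implicit hydrogens by atom environment:
  4 × C: no H
  3 × C: 3 H each → 9
  3 × C: 1 H each → 3
  3 × O: no H
  2 × O: 1 H each → 2
  1 × F: no H
  1 × N (charge +1): 1 H
  Total hydrogens = 15.
Net charge +1.
Molecular formula: C10H15FNO5+

C10H15FNO5+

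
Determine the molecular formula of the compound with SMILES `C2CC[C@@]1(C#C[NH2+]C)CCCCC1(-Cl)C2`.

C13H21ClN+

Heavy atoms from the SMILES: 13 C, 1 Cl, 1 N.
Implicit hydrogens by atom environment:
  8 × C: 2 H each → 16
  4 × C: no H
  1 × C: 3 H
  1 × Cl: no H
  1 × N (charge +1): 2 H
  Total hydrogens = 21.
Net charge +1.
Molecular formula: C13H21ClN+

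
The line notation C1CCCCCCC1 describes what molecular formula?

C8H16

Heavy atoms from the SMILES: 8 C.
Implicit hydrogens by atom environment:
  8 × C: 2 H each → 16
  Total hydrogens = 16.
Molecular formula: C8H16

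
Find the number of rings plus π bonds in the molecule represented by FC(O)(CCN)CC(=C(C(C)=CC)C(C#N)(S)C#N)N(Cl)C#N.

8

Molecular formula from the SMILES: C14H17ClFN5OS.
DoU = (2C + 2 + N − H − X)/2 = (2·14 + 2 + 5 − 17 − 2)/2 = 16/2 = 8.
(Structurally: 0 ring(s) + 8 π bond(s) = 8.)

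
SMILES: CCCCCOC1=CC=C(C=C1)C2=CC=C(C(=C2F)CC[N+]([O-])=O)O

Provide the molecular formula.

C19H22FNO4

Heavy atoms from the SMILES: 19 C, 1 F, 1 N, 4 O.
Implicit hydrogens by atom environment:
  6 × C: 2 H each → 12
  6 × C (aromatic): 1 H each → 6
  6 × C (aromatic): no H
  2 × O: no H
  1 × C: 3 H
  1 × F: no H
  1 × N (charge +1): no H
  1 × O: 1 H
  1 × O (charge -1): no H
  Total hydrogens = 22.
Molecular formula: C19H22FNO4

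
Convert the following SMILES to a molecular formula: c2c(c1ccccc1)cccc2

C12H10

Heavy atoms from the SMILES: 12 C.
Implicit hydrogens by atom environment:
  10 × C (aromatic): 1 H each → 10
  2 × C (aromatic): no H
  Total hydrogens = 10.
Molecular formula: C12H10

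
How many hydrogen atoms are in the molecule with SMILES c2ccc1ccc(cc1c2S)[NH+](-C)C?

Hydrogens are implicit in SMILES; fill each atom to its normal valence:
  6 × C (aromatic): 1 H each → 6
  4 × C (aromatic): no H
  2 × C: 3 H each → 6
  1 × N (charge +1): 1 H
  1 × S: 1 H
  Total hydrogens = 14.

14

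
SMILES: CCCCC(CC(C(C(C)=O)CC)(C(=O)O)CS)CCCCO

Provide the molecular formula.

Heavy atoms from the SMILES: 18 C, 4 O, 1 S.
Implicit hydrogens by atom environment:
  10 × C: 2 H each → 20
  3 × C: 3 H each → 9
  3 × C: no H
  2 × C: 1 H each → 2
  2 × O: 1 H each → 2
  2 × O: no H
  1 × S: 1 H
  Total hydrogens = 34.
Molecular formula: C18H34O4S

C18H34O4S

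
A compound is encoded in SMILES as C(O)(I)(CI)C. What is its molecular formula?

Heavy atoms from the SMILES: 3 C, 2 I, 1 O.
Implicit hydrogens by atom environment:
  2 × I: no H
  1 × C: 3 H
  1 × C: 2 H
  1 × C: no H
  1 × O: 1 H
  Total hydrogens = 6.
Molecular formula: C3H6I2O

C3H6I2O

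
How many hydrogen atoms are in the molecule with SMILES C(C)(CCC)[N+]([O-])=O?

11

Hydrogens are implicit in SMILES; fill each atom to its normal valence:
  2 × C: 3 H each → 6
  2 × C: 2 H each → 4
  1 × C: 1 H
  1 × N (charge +1): no H
  1 × O: no H
  1 × O (charge -1): no H
  Total hydrogens = 11.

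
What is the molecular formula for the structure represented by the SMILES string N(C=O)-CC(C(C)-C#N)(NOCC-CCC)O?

C11H21N3O3

Heavy atoms from the SMILES: 11 C, 3 N, 3 O.
Implicit hydrogens by atom environment:
  5 × C: 2 H each → 10
  2 × C: 3 H each → 6
  2 × C: 1 H each → 2
  2 × C: no H
  2 × N: 1 H each → 2
  2 × O: no H
  1 × N: no H
  1 × O: 1 H
  Total hydrogens = 21.
Molecular formula: C11H21N3O3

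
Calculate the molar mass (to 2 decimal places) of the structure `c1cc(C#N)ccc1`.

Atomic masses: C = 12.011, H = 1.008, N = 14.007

Molecular formula: C7H5N.
M = 7×12.011 + 5×1.008 + 1×14.007 = 103.12 g/mol.

103.12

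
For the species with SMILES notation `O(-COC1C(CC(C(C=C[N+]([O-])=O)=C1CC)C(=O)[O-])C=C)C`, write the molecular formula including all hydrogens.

Heavy atoms from the SMILES: 15 C, 1 N, 6 O.
Implicit hydrogens by atom environment:
  6 × C: 1 H each → 6
  4 × C: 2 H each → 8
  4 × O: no H
  3 × C: no H
  2 × C: 3 H each → 6
  2 × O (charge -1): no H
  1 × N (charge +1): no H
  Total hydrogens = 20.
Net charge -1.
Molecular formula: C15H20NO6-

C15H20NO6-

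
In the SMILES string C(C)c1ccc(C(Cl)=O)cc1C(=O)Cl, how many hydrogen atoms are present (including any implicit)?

Hydrogens are implicit in SMILES; fill each atom to its normal valence:
  3 × C (aromatic): 1 H each → 3
  3 × C (aromatic): no H
  2 × C: no H
  2 × Cl: no H
  2 × O: no H
  1 × C: 3 H
  1 × C: 2 H
  Total hydrogens = 8.

8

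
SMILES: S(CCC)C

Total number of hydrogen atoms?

Hydrogens are implicit in SMILES; fill each atom to its normal valence:
  2 × C: 3 H each → 6
  2 × C: 2 H each → 4
  1 × S: no H
  Total hydrogens = 10.

10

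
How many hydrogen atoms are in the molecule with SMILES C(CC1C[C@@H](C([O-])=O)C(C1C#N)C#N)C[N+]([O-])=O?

12

Hydrogens are implicit in SMILES; fill each atom to its normal valence:
  4 × C: 2 H each → 8
  4 × C: 1 H each → 4
  3 × C: no H
  2 × N: no H
  2 × O: no H
  2 × O (charge -1): no H
  1 × N (charge +1): no H
  Total hydrogens = 12.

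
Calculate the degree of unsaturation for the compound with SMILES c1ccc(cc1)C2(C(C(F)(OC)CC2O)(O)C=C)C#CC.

Molecular formula from the SMILES: C17H19FO3.
DoU = (2C + 2 + N − H − X)/2 = (2·17 + 2 + 0 − 19 − 1)/2 = 16/2 = 8.
(Structurally: 2 ring(s) + 6 π bond(s) = 8.)

8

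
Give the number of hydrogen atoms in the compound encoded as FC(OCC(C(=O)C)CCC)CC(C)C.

23

Hydrogens are implicit in SMILES; fill each atom to its normal valence:
  4 × C: 3 H each → 12
  4 × C: 2 H each → 8
  3 × C: 1 H each → 3
  2 × O: no H
  1 × C: no H
  1 × F: no H
  Total hydrogens = 23.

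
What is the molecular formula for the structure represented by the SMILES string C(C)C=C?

Heavy atoms from the SMILES: 4 C.
Implicit hydrogens by atom environment:
  2 × C: 2 H each → 4
  1 × C: 3 H
  1 × C: 1 H
  Total hydrogens = 8.
Molecular formula: C4H8

C4H8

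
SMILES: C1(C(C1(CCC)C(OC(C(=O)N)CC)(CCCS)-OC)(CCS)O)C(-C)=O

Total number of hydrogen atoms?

35

Hydrogens are implicit in SMILES; fill each atom to its normal valence:
  8 × C: 2 H each → 16
  5 × C: no H
  4 × C: 3 H each → 12
  4 × O: no H
  2 × C: 1 H each → 2
  2 × S: 1 H each → 2
  1 × N: 2 H
  1 × O: 1 H
  Total hydrogens = 35.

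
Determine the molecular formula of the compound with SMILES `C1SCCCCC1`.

Heavy atoms from the SMILES: 6 C, 1 S.
Implicit hydrogens by atom environment:
  6 × C: 2 H each → 12
  1 × S: no H
  Total hydrogens = 12.
Molecular formula: C6H12S

C6H12S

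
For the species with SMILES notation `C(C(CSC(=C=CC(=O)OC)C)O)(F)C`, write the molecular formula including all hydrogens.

Heavy atoms from the SMILES: 10 C, 1 F, 3 O, 1 S.
Implicit hydrogens by atom environment:
  3 × C: 3 H each → 9
  3 × C: 1 H each → 3
  3 × C: no H
  2 × O: no H
  1 × C: 2 H
  1 × F: no H
  1 × O: 1 H
  1 × S: no H
  Total hydrogens = 15.
Molecular formula: C10H15FO3S

C10H15FO3S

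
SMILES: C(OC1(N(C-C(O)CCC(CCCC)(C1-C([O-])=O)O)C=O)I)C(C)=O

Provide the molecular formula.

C16H25INO7-

Heavy atoms from the SMILES: 16 C, 1 I, 1 N, 7 O.
Implicit hydrogens by atom environment:
  7 × C: 2 H each → 14
  4 × C: no H
  4 × O: no H
  3 × C: 1 H each → 3
  2 × C: 3 H each → 6
  2 × O: 1 H each → 2
  1 × I: no H
  1 × N: no H
  1 × O (charge -1): no H
  Total hydrogens = 25.
Net charge -1.
Molecular formula: C16H25INO7-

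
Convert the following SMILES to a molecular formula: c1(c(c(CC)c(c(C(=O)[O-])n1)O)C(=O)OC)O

Heavy atoms from the SMILES: 10 C, 1 N, 6 O.
Implicit hydrogens by atom environment:
  5 × C (aromatic): no H
  3 × O: no H
  2 × C: 3 H each → 6
  2 × C: no H
  2 × O: 1 H each → 2
  1 × C: 2 H
  1 × N (aromatic): no H
  1 × O (charge -1): no H
  Total hydrogens = 10.
Net charge -1.
Molecular formula: C10H10NO6-

C10H10NO6-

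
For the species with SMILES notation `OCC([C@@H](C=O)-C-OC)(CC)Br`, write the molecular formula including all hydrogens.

C8H15BrO3

Heavy atoms from the SMILES: 1 Br, 8 C, 3 O.
Implicit hydrogens by atom environment:
  3 × C: 2 H each → 6
  2 × C: 3 H each → 6
  2 × C: 1 H each → 2
  2 × O: no H
  1 × Br: no H
  1 × C: no H
  1 × O: 1 H
  Total hydrogens = 15.
Molecular formula: C8H15BrO3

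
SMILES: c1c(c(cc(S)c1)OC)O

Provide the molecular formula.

C7H8O2S

Heavy atoms from the SMILES: 7 C, 2 O, 1 S.
Implicit hydrogens by atom environment:
  3 × C (aromatic): 1 H each → 3
  3 × C (aromatic): no H
  1 × C: 3 H
  1 × O: 1 H
  1 × O: no H
  1 × S: 1 H
  Total hydrogens = 8.
Molecular formula: C7H8O2S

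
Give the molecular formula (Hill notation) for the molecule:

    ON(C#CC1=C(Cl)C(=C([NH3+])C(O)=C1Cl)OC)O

C9H9Cl2N2O4+

Heavy atoms from the SMILES: 9 C, 2 Cl, 2 N, 4 O.
Implicit hydrogens by atom environment:
  6 × C (aromatic): no H
  3 × O: 1 H each → 3
  2 × C: no H
  2 × Cl: no H
  1 × C: 3 H
  1 × N (charge +1): 3 H
  1 × N: no H
  1 × O: no H
  Total hydrogens = 9.
Net charge +1.
Molecular formula: C9H9Cl2N2O4+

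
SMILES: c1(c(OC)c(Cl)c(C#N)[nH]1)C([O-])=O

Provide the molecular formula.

Heavy atoms from the SMILES: 7 C, 1 Cl, 2 N, 3 O.
Implicit hydrogens by atom environment:
  4 × C (aromatic): no H
  2 × C: no H
  2 × O: no H
  1 × C: 3 H
  1 × Cl: no H
  1 × N (aromatic): 1 H
  1 × N: no H
  1 × O (charge -1): no H
  Total hydrogens = 4.
Net charge -1.
Molecular formula: C7H4ClN2O3-

C7H4ClN2O3-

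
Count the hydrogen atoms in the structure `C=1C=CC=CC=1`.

6

Hydrogens are implicit in SMILES; fill each atom to its normal valence:
  6 × C (aromatic): 1 H each → 6
  Total hydrogens = 6.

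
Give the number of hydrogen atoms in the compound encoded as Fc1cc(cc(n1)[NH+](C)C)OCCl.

Hydrogens are implicit in SMILES; fill each atom to its normal valence:
  3 × C (aromatic): no H
  2 × C: 3 H each → 6
  2 × C (aromatic): 1 H each → 2
  1 × C: 2 H
  1 × Cl: no H
  1 × F: no H
  1 × N (charge +1): 1 H
  1 × N (aromatic): no H
  1 × O: no H
  Total hydrogens = 11.

11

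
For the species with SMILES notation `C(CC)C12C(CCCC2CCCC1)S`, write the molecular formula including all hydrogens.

C13H24S

Heavy atoms from the SMILES: 13 C, 1 S.
Implicit hydrogens by atom environment:
  9 × C: 2 H each → 18
  2 × C: 1 H each → 2
  1 × C: 3 H
  1 × C: no H
  1 × S: 1 H
  Total hydrogens = 24.
Molecular formula: C13H24S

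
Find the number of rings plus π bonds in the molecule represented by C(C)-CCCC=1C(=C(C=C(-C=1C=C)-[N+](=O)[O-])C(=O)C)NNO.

Molecular formula from the SMILES: C15H21N3O4.
DoU = (2C + 2 + N − H − X)/2 = (2·15 + 2 + 3 − 21 − 0)/2 = 14/2 = 7.
(Structurally: 1 ring(s) + 6 π bond(s) = 7.)

7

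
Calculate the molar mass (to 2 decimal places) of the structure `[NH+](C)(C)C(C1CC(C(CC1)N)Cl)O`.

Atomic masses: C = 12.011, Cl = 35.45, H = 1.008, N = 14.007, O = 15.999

207.72

Molecular formula: C9H20ClN2O+.
M = 9×12.011 + 1×35.45 + 20×1.008 + 2×14.007 + 1×15.999 = 207.72 g/mol.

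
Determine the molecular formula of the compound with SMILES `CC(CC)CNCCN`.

C7H18N2

Heavy atoms from the SMILES: 7 C, 2 N.
Implicit hydrogens by atom environment:
  4 × C: 2 H each → 8
  2 × C: 3 H each → 6
  1 × C: 1 H
  1 × N: 2 H
  1 × N: 1 H
  Total hydrogens = 18.
Molecular formula: C7H18N2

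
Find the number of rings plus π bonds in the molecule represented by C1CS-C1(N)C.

1

Molecular formula from the SMILES: C4H9NS.
DoU = (2C + 2 + N − H − X)/2 = (2·4 + 2 + 1 − 9 − 0)/2 = 2/2 = 1.
(Structurally: 1 ring(s) + 0 π bond(s) = 1.)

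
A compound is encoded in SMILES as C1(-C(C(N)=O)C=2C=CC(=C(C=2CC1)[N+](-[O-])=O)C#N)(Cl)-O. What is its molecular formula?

C12H10ClN3O4

Heavy atoms from the SMILES: 12 C, 1 Cl, 3 N, 4 O.
Implicit hydrogens by atom environment:
  4 × C (aromatic): no H
  3 × C: no H
  2 × C: 2 H each → 4
  2 × C (aromatic): 1 H each → 2
  2 × O: no H
  1 × C: 1 H
  1 × Cl: no H
  1 × N: 2 H
  1 × N: no H
  1 × N (charge +1): no H
  1 × O: 1 H
  1 × O (charge -1): no H
  Total hydrogens = 10.
Molecular formula: C12H10ClN3O4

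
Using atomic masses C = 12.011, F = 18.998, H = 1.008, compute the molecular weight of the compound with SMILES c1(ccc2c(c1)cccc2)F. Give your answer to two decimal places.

Molecular formula: C10H7F.
M = 10×12.011 + 1×18.998 + 7×1.008 = 146.16 g/mol.

146.16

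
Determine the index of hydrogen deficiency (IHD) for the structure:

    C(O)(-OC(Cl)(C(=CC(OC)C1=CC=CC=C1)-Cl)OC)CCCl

5

Molecular formula from the SMILES: C15H19Cl3O4.
DoU = (2C + 2 + N − H − X)/2 = (2·15 + 2 + 0 − 19 − 3)/2 = 10/2 = 5.
(Structurally: 1 ring(s) + 4 π bond(s) = 5.)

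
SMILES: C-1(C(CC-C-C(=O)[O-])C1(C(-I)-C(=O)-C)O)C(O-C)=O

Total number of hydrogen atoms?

16

Hydrogens are implicit in SMILES; fill each atom to its normal valence:
  4 × C: no H
  4 × O: no H
  3 × C: 2 H each → 6
  3 × C: 1 H each → 3
  2 × C: 3 H each → 6
  1 × I: no H
  1 × O: 1 H
  1 × O (charge -1): no H
  Total hydrogens = 16.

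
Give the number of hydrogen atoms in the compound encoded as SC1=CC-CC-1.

Hydrogens are implicit in SMILES; fill each atom to its normal valence:
  3 × C: 2 H each → 6
  1 × C: 1 H
  1 × C: no H
  1 × S: 1 H
  Total hydrogens = 8.

8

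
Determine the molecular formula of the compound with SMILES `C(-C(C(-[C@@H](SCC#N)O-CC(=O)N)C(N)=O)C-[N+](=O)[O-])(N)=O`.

C10H15N5O6S

Heavy atoms from the SMILES: 10 C, 5 N, 6 O, 1 S.
Implicit hydrogens by atom environment:
  5 × O: no H
  4 × C: no H
  3 × C: 2 H each → 6
  3 × C: 1 H each → 3
  3 × N: 2 H each → 6
  1 × N: no H
  1 × N (charge +1): no H
  1 × O (charge -1): no H
  1 × S: no H
  Total hydrogens = 15.
Molecular formula: C10H15N5O6S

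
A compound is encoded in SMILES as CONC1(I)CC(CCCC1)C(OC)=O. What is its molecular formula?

Heavy atoms from the SMILES: 10 C, 1 I, 1 N, 3 O.
Implicit hydrogens by atom environment:
  5 × C: 2 H each → 10
  3 × O: no H
  2 × C: 3 H each → 6
  2 × C: no H
  1 × C: 1 H
  1 × I: no H
  1 × N: 1 H
  Total hydrogens = 18.
Molecular formula: C10H18INO3

C10H18INO3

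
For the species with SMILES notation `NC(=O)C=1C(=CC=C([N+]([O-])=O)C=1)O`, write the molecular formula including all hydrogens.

C7H6N2O4

Heavy atoms from the SMILES: 7 C, 2 N, 4 O.
Implicit hydrogens by atom environment:
  3 × C (aromatic): 1 H each → 3
  3 × C (aromatic): no H
  2 × O: no H
  1 × C: no H
  1 × N: 2 H
  1 × N (charge +1): no H
  1 × O: 1 H
  1 × O (charge -1): no H
  Total hydrogens = 6.
Molecular formula: C7H6N2O4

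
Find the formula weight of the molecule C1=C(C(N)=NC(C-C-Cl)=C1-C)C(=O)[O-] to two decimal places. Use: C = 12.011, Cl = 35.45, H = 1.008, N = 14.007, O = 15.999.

Molecular formula: C9H10ClN2O2-.
M = 9×12.011 + 1×35.45 + 10×1.008 + 2×14.007 + 2×15.999 = 213.64 g/mol.

213.64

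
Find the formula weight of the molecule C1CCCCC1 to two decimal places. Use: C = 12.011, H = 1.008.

Molecular formula: C6H12.
M = 6×12.011 + 12×1.008 = 84.16 g/mol.

84.16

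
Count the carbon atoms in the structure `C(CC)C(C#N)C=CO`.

The symbol for carbon appears 7 times in the SMILES.

7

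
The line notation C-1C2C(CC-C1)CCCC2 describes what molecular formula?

C10H18

Heavy atoms from the SMILES: 10 C.
Implicit hydrogens by atom environment:
  8 × C: 2 H each → 16
  2 × C: 1 H each → 2
  Total hydrogens = 18.
Molecular formula: C10H18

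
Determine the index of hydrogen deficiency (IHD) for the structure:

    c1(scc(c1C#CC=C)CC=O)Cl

Molecular formula from the SMILES: C10H7ClOS.
DoU = (2C + 2 + N − H − X)/2 = (2·10 + 2 + 0 − 7 − 1)/2 = 14/2 = 7.
(Structurally: 1 ring(s) + 6 π bond(s) = 7.)

7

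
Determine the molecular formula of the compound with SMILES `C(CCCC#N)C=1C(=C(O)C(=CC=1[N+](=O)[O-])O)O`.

C11H12N2O5

Heavy atoms from the SMILES: 11 C, 2 N, 5 O.
Implicit hydrogens by atom environment:
  5 × C (aromatic): no H
  4 × C: 2 H each → 8
  3 × O: 1 H each → 3
  1 × C (aromatic): 1 H
  1 × C: no H
  1 × N (charge +1): no H
  1 × N: no H
  1 × O: no H
  1 × O (charge -1): no H
  Total hydrogens = 12.
Molecular formula: C11H12N2O5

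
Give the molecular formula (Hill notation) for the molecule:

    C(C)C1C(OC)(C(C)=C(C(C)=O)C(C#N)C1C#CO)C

C16H21NO3

Heavy atoms from the SMILES: 16 C, 1 N, 3 O.
Implicit hydrogens by atom environment:
  7 × C: no H
  5 × C: 3 H each → 15
  3 × C: 1 H each → 3
  2 × O: no H
  1 × C: 2 H
  1 × N: no H
  1 × O: 1 H
  Total hydrogens = 21.
Molecular formula: C16H21NO3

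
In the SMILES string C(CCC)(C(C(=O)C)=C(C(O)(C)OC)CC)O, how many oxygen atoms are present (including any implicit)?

4

The symbol for oxygen appears 4 times in the SMILES.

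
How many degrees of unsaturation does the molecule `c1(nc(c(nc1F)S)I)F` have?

4

Molecular formula from the SMILES: C4HF2IN2S.
DoU = (2C + 2 + N − H − X)/2 = (2·4 + 2 + 2 − 1 − 3)/2 = 8/2 = 4.
(Structurally: 1 ring(s) + 3 π bond(s) = 4.)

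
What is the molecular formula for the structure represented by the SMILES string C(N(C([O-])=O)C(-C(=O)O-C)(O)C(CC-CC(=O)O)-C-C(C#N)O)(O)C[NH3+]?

C14H23N3O9

Heavy atoms from the SMILES: 14 C, 3 N, 9 O.
Implicit hydrogens by atom environment:
  5 × C: 2 H each → 10
  5 × C: no H
  4 × O: 1 H each → 4
  4 × O: no H
  3 × C: 1 H each → 3
  2 × N: no H
  1 × C: 3 H
  1 × N (charge +1): 3 H
  1 × O (charge -1): no H
  Total hydrogens = 23.
Molecular formula: C14H23N3O9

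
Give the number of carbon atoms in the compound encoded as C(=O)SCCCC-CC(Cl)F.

The symbol for carbon appears 7 times in the SMILES. (Cl is a single chlorine, not C + l.)

7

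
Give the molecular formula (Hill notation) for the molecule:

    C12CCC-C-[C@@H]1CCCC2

Heavy atoms from the SMILES: 10 C.
Implicit hydrogens by atom environment:
  8 × C: 2 H each → 16
  2 × C: 1 H each → 2
  Total hydrogens = 18.
Molecular formula: C10H18

C10H18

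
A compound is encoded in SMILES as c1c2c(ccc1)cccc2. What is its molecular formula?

Heavy atoms from the SMILES: 10 C.
Implicit hydrogens by atom environment:
  8 × C (aromatic): 1 H each → 8
  2 × C (aromatic): no H
  Total hydrogens = 8.
Molecular formula: C10H8

C10H8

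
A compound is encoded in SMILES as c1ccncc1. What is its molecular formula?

C5H5N

Heavy atoms from the SMILES: 5 C, 1 N.
Implicit hydrogens by atom environment:
  5 × C (aromatic): 1 H each → 5
  1 × N (aromatic): no H
  Total hydrogens = 5.
Molecular formula: C5H5N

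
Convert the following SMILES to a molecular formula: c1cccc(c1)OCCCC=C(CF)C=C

C14H17FO

Heavy atoms from the SMILES: 14 C, 1 F, 1 O.
Implicit hydrogens by atom environment:
  5 × C: 2 H each → 10
  5 × C (aromatic): 1 H each → 5
  2 × C: 1 H each → 2
  1 × C: no H
  1 × C (aromatic): no H
  1 × F: no H
  1 × O: no H
  Total hydrogens = 17.
Molecular formula: C14H17FO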